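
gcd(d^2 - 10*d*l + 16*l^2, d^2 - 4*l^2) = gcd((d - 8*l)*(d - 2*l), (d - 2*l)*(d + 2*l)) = d - 2*l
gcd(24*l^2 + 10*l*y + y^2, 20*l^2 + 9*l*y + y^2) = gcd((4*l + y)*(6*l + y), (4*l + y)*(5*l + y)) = 4*l + y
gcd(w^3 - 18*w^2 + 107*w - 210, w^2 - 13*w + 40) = w - 5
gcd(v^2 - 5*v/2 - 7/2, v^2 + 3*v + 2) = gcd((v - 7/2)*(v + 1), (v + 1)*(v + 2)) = v + 1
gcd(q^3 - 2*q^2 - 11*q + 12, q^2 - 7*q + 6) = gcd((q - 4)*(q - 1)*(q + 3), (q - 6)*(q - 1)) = q - 1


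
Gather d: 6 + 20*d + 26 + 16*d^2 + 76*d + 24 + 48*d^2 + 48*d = 64*d^2 + 144*d + 56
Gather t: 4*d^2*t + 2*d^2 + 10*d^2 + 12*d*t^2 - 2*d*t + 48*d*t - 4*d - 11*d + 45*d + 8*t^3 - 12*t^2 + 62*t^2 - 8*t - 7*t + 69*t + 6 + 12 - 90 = 12*d^2 + 30*d + 8*t^3 + t^2*(12*d + 50) + t*(4*d^2 + 46*d + 54) - 72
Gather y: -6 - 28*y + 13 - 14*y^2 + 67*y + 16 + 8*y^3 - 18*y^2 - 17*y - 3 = 8*y^3 - 32*y^2 + 22*y + 20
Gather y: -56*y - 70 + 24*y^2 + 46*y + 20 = 24*y^2 - 10*y - 50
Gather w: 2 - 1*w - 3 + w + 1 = 0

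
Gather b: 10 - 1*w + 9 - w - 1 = 18 - 2*w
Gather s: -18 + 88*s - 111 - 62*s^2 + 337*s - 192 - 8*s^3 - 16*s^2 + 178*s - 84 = -8*s^3 - 78*s^2 + 603*s - 405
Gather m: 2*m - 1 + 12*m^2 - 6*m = 12*m^2 - 4*m - 1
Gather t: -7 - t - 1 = -t - 8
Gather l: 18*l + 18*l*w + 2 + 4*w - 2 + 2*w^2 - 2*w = l*(18*w + 18) + 2*w^2 + 2*w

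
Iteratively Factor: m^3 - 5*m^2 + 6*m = (m - 3)*(m^2 - 2*m) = (m - 3)*(m - 2)*(m)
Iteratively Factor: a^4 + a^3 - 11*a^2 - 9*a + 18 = (a + 3)*(a^3 - 2*a^2 - 5*a + 6) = (a + 2)*(a + 3)*(a^2 - 4*a + 3) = (a - 3)*(a + 2)*(a + 3)*(a - 1)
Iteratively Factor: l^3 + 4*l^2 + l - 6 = (l + 3)*(l^2 + l - 2) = (l + 2)*(l + 3)*(l - 1)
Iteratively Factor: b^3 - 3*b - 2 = (b + 1)*(b^2 - b - 2) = (b - 2)*(b + 1)*(b + 1)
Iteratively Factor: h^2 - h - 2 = (h + 1)*(h - 2)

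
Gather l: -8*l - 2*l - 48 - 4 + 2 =-10*l - 50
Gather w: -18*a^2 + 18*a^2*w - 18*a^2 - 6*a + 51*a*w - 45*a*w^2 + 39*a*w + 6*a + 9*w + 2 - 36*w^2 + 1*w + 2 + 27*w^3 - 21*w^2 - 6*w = -36*a^2 + 27*w^3 + w^2*(-45*a - 57) + w*(18*a^2 + 90*a + 4) + 4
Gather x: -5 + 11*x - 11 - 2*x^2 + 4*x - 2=-2*x^2 + 15*x - 18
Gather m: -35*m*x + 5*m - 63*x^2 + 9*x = m*(5 - 35*x) - 63*x^2 + 9*x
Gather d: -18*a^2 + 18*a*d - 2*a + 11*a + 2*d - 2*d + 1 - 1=-18*a^2 + 18*a*d + 9*a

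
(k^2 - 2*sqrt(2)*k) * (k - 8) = k^3 - 8*k^2 - 2*sqrt(2)*k^2 + 16*sqrt(2)*k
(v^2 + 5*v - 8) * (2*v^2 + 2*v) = 2*v^4 + 12*v^3 - 6*v^2 - 16*v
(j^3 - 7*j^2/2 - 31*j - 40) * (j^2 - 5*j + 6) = j^5 - 17*j^4/2 - 15*j^3/2 + 94*j^2 + 14*j - 240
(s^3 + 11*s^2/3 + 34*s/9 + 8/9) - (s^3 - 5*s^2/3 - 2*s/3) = 16*s^2/3 + 40*s/9 + 8/9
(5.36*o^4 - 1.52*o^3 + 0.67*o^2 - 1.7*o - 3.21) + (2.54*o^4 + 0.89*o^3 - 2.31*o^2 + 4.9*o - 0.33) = 7.9*o^4 - 0.63*o^3 - 1.64*o^2 + 3.2*o - 3.54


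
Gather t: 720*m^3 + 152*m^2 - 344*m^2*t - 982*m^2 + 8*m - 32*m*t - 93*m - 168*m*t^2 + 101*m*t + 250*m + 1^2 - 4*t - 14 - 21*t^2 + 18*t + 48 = 720*m^3 - 830*m^2 + 165*m + t^2*(-168*m - 21) + t*(-344*m^2 + 69*m + 14) + 35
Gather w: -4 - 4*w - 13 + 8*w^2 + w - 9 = 8*w^2 - 3*w - 26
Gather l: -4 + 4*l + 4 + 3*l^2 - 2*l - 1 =3*l^2 + 2*l - 1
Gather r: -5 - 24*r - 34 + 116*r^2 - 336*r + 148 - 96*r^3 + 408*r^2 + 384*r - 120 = -96*r^3 + 524*r^2 + 24*r - 11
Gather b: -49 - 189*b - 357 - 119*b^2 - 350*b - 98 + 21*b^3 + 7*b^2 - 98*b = 21*b^3 - 112*b^2 - 637*b - 504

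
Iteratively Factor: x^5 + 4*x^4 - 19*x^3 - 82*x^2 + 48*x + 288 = (x + 3)*(x^4 + x^3 - 22*x^2 - 16*x + 96) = (x - 4)*(x + 3)*(x^3 + 5*x^2 - 2*x - 24) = (x - 4)*(x + 3)^2*(x^2 + 2*x - 8) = (x - 4)*(x - 2)*(x + 3)^2*(x + 4)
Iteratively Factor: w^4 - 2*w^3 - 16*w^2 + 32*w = (w - 4)*(w^3 + 2*w^2 - 8*w) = (w - 4)*(w + 4)*(w^2 - 2*w) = w*(w - 4)*(w + 4)*(w - 2)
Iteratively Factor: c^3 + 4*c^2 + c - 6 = (c + 2)*(c^2 + 2*c - 3) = (c + 2)*(c + 3)*(c - 1)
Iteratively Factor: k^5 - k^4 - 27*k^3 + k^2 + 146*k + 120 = (k + 1)*(k^4 - 2*k^3 - 25*k^2 + 26*k + 120) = (k + 1)*(k + 4)*(k^3 - 6*k^2 - k + 30) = (k - 5)*(k + 1)*(k + 4)*(k^2 - k - 6) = (k - 5)*(k + 1)*(k + 2)*(k + 4)*(k - 3)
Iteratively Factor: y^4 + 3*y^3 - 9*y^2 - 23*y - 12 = (y + 4)*(y^3 - y^2 - 5*y - 3) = (y + 1)*(y + 4)*(y^2 - 2*y - 3) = (y - 3)*(y + 1)*(y + 4)*(y + 1)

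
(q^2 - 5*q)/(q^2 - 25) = q/(q + 5)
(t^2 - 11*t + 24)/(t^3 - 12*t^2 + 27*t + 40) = (t - 3)/(t^2 - 4*t - 5)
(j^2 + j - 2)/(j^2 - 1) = (j + 2)/(j + 1)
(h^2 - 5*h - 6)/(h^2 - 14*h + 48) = (h + 1)/(h - 8)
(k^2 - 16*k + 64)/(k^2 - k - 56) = (k - 8)/(k + 7)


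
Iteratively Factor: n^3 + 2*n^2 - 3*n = (n - 1)*(n^2 + 3*n) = (n - 1)*(n + 3)*(n)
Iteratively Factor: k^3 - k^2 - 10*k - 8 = (k + 2)*(k^2 - 3*k - 4) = (k + 1)*(k + 2)*(k - 4)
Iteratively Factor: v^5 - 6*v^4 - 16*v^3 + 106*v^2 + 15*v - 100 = (v - 5)*(v^4 - v^3 - 21*v^2 + v + 20) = (v - 5)*(v + 4)*(v^3 - 5*v^2 - v + 5) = (v - 5)*(v - 1)*(v + 4)*(v^2 - 4*v - 5) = (v - 5)*(v - 1)*(v + 1)*(v + 4)*(v - 5)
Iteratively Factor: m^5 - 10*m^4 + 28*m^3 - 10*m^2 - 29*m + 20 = (m + 1)*(m^4 - 11*m^3 + 39*m^2 - 49*m + 20) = (m - 5)*(m + 1)*(m^3 - 6*m^2 + 9*m - 4) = (m - 5)*(m - 4)*(m + 1)*(m^2 - 2*m + 1) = (m - 5)*(m - 4)*(m - 1)*(m + 1)*(m - 1)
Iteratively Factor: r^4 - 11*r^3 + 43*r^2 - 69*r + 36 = (r - 1)*(r^3 - 10*r^2 + 33*r - 36) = (r - 3)*(r - 1)*(r^2 - 7*r + 12) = (r - 4)*(r - 3)*(r - 1)*(r - 3)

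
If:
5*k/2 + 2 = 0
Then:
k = -4/5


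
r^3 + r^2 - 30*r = r*(r - 5)*(r + 6)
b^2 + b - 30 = (b - 5)*(b + 6)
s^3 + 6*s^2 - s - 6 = (s - 1)*(s + 1)*(s + 6)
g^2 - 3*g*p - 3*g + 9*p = (g - 3)*(g - 3*p)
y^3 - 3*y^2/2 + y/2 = y*(y - 1)*(y - 1/2)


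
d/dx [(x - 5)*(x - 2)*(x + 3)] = 3*x^2 - 8*x - 11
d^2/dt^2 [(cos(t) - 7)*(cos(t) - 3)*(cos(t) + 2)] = -7*cos(t)/4 + 16*cos(2*t) - 9*cos(3*t)/4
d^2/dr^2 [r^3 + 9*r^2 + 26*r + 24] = 6*r + 18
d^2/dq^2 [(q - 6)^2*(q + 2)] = 6*q - 20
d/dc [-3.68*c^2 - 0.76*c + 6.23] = -7.36*c - 0.76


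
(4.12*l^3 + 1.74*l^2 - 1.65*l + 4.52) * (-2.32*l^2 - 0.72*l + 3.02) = -9.5584*l^5 - 7.0032*l^4 + 15.0176*l^3 - 4.0436*l^2 - 8.2374*l + 13.6504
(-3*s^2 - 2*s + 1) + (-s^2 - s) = -4*s^2 - 3*s + 1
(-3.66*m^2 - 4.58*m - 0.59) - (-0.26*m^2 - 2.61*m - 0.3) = -3.4*m^2 - 1.97*m - 0.29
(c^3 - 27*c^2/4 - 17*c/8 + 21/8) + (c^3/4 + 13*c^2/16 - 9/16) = 5*c^3/4 - 95*c^2/16 - 17*c/8 + 33/16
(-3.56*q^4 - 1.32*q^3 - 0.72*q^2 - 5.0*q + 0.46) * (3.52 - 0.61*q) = 2.1716*q^5 - 11.726*q^4 - 4.2072*q^3 + 0.5156*q^2 - 17.8806*q + 1.6192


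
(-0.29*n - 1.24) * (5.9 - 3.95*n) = 1.1455*n^2 + 3.187*n - 7.316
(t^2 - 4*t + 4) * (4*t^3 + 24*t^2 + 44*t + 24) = 4*t^5 + 8*t^4 - 36*t^3 - 56*t^2 + 80*t + 96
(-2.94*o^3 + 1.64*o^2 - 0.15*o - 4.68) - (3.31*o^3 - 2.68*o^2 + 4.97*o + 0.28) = -6.25*o^3 + 4.32*o^2 - 5.12*o - 4.96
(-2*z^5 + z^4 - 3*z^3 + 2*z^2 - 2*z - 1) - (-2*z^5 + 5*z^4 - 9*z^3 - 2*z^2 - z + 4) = -4*z^4 + 6*z^3 + 4*z^2 - z - 5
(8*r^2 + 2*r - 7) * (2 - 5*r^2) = -40*r^4 - 10*r^3 + 51*r^2 + 4*r - 14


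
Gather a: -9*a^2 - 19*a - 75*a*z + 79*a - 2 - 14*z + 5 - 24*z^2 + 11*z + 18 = -9*a^2 + a*(60 - 75*z) - 24*z^2 - 3*z + 21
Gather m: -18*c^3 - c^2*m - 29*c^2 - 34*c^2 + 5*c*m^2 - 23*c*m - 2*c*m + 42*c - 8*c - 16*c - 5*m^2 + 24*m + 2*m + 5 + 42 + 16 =-18*c^3 - 63*c^2 + 18*c + m^2*(5*c - 5) + m*(-c^2 - 25*c + 26) + 63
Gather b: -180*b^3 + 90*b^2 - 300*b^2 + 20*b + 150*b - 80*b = -180*b^3 - 210*b^2 + 90*b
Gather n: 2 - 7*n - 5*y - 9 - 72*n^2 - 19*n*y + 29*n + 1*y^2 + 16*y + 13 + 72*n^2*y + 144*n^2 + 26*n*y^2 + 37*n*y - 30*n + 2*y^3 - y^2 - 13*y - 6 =n^2*(72*y + 72) + n*(26*y^2 + 18*y - 8) + 2*y^3 - 2*y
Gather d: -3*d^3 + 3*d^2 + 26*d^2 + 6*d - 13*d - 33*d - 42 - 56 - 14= -3*d^3 + 29*d^2 - 40*d - 112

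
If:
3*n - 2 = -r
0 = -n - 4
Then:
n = -4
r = 14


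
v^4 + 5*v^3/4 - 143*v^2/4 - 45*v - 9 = (v - 6)*(v + 1/4)*(v + 1)*(v + 6)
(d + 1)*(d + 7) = d^2 + 8*d + 7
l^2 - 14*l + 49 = (l - 7)^2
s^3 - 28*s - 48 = (s - 6)*(s + 2)*(s + 4)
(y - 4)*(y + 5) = y^2 + y - 20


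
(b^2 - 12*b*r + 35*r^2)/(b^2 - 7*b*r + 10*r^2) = (-b + 7*r)/(-b + 2*r)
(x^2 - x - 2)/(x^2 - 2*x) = (x + 1)/x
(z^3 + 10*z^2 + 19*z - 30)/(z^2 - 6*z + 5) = (z^2 + 11*z + 30)/(z - 5)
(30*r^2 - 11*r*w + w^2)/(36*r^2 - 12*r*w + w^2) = (5*r - w)/(6*r - w)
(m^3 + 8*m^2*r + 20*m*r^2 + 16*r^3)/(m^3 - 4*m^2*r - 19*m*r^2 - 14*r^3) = (-m^2 - 6*m*r - 8*r^2)/(-m^2 + 6*m*r + 7*r^2)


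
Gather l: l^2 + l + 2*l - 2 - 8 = l^2 + 3*l - 10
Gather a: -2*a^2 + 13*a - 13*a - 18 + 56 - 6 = 32 - 2*a^2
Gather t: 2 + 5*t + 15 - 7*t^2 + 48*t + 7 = -7*t^2 + 53*t + 24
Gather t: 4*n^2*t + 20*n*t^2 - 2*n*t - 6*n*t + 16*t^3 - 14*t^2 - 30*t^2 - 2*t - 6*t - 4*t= 16*t^3 + t^2*(20*n - 44) + t*(4*n^2 - 8*n - 12)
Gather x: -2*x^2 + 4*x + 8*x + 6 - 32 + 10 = -2*x^2 + 12*x - 16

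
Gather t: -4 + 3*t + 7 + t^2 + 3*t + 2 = t^2 + 6*t + 5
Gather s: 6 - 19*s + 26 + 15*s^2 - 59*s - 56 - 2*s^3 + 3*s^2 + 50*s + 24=-2*s^3 + 18*s^2 - 28*s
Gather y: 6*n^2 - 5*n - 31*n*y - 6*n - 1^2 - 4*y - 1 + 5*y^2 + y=6*n^2 - 11*n + 5*y^2 + y*(-31*n - 3) - 2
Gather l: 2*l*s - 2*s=2*l*s - 2*s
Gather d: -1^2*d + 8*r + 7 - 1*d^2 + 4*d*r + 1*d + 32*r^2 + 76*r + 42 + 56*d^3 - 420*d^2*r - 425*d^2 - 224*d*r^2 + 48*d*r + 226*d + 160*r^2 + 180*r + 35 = 56*d^3 + d^2*(-420*r - 426) + d*(-224*r^2 + 52*r + 226) + 192*r^2 + 264*r + 84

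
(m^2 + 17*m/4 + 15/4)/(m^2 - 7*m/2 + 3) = (4*m^2 + 17*m + 15)/(2*(2*m^2 - 7*m + 6))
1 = 1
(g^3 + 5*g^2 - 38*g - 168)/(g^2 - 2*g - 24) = g + 7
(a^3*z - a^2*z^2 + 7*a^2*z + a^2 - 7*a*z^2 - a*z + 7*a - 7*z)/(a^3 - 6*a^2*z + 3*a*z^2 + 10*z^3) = (a^3*z - a^2*z^2 + 7*a^2*z + a^2 - 7*a*z^2 - a*z + 7*a - 7*z)/(a^3 - 6*a^2*z + 3*a*z^2 + 10*z^3)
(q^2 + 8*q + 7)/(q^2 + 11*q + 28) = (q + 1)/(q + 4)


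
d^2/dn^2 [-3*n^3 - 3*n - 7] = -18*n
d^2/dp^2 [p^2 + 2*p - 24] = 2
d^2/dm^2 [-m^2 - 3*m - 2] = -2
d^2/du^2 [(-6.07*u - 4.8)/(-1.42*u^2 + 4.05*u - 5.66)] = ((35.535 - 51.7164*u)*(1.42*u^2 - 4.05*u + 5.66) + (2.84*u - 4.05)*(5.68*u - 8.1)*(6.07*u + 4.8))/(1.42*u^2 - 4.05*u + 5.66)^3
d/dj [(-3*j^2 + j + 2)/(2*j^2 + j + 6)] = (-5*j^2 - 44*j + 4)/(4*j^4 + 4*j^3 + 25*j^2 + 12*j + 36)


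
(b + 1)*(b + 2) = b^2 + 3*b + 2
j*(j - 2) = j^2 - 2*j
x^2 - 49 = (x - 7)*(x + 7)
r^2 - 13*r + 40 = (r - 8)*(r - 5)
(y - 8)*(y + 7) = y^2 - y - 56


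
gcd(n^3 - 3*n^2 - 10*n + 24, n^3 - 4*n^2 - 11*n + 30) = n^2 + n - 6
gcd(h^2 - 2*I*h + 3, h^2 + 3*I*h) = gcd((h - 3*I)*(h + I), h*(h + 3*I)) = 1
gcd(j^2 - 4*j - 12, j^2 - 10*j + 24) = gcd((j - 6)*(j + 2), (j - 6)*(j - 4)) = j - 6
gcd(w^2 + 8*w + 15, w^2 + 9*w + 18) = w + 3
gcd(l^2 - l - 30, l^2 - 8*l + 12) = l - 6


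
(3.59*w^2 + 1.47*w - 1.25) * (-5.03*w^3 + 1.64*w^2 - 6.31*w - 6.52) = -18.0577*w^5 - 1.5065*w^4 - 13.9546*w^3 - 34.7325*w^2 - 1.6969*w + 8.15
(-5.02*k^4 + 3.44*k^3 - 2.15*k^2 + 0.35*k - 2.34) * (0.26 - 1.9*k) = 9.538*k^5 - 7.8412*k^4 + 4.9794*k^3 - 1.224*k^2 + 4.537*k - 0.6084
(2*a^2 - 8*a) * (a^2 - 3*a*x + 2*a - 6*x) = 2*a^4 - 6*a^3*x - 4*a^3 + 12*a^2*x - 16*a^2 + 48*a*x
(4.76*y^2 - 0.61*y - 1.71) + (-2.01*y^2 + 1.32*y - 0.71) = 2.75*y^2 + 0.71*y - 2.42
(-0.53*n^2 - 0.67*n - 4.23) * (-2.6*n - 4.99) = 1.378*n^3 + 4.3867*n^2 + 14.3413*n + 21.1077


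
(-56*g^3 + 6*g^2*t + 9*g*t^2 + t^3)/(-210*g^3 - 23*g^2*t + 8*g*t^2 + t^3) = (-8*g^2 + 2*g*t + t^2)/(-30*g^2 + g*t + t^2)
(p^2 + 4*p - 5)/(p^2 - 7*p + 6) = (p + 5)/(p - 6)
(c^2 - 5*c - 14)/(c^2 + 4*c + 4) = (c - 7)/(c + 2)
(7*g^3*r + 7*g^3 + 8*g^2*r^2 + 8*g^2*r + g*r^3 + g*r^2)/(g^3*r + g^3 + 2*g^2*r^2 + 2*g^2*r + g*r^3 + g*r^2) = (7*g + r)/(g + r)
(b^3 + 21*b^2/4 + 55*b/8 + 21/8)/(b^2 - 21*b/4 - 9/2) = (2*b^2 + 9*b + 7)/(2*(b - 6))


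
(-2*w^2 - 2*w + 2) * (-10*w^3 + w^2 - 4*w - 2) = 20*w^5 + 18*w^4 - 14*w^3 + 14*w^2 - 4*w - 4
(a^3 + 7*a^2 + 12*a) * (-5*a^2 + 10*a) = -5*a^5 - 25*a^4 + 10*a^3 + 120*a^2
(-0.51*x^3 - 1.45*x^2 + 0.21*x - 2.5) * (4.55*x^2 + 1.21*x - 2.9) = -2.3205*x^5 - 7.2146*x^4 + 0.68*x^3 - 6.9159*x^2 - 3.634*x + 7.25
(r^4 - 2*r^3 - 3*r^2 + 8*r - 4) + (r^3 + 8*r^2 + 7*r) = r^4 - r^3 + 5*r^2 + 15*r - 4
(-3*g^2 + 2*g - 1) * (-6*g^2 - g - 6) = 18*g^4 - 9*g^3 + 22*g^2 - 11*g + 6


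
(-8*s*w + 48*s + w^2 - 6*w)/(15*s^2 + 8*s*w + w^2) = (-8*s*w + 48*s + w^2 - 6*w)/(15*s^2 + 8*s*w + w^2)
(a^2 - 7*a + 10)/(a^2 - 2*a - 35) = (-a^2 + 7*a - 10)/(-a^2 + 2*a + 35)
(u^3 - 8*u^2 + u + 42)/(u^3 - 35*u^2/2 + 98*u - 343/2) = 2*(u^2 - u - 6)/(2*u^2 - 21*u + 49)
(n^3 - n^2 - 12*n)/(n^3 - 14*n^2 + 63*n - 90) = n*(n^2 - n - 12)/(n^3 - 14*n^2 + 63*n - 90)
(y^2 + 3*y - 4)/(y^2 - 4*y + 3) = (y + 4)/(y - 3)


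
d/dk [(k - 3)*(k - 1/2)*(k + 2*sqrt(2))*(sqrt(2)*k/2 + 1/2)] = 2*sqrt(2)*k^3 - 21*sqrt(2)*k^2/4 + 15*k^2/2 - 35*k/2 + 7*sqrt(2)*k/2 - 7*sqrt(2)/2 + 15/4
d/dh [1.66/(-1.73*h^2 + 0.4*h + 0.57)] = (5.7436*h - 0.664)/(-1.73*h^2 + 0.4*h + 0.57)^2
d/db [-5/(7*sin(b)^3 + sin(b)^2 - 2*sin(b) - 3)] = 5*(21*sin(b)^2 + 2*sin(b) - 2)*cos(b)/(7*sin(b)^3 + sin(b)^2 - 2*sin(b) - 3)^2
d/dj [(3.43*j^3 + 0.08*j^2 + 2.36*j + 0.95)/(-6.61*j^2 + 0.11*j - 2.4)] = (-22.6723*j^4 + 0.7546*j^3 - 9.08760000000001*j^2 + 12.175*j - 5.7685)/(43.6921*j^4 - 1.4542*j^3 + 31.7401*j^2 - 0.528*j + 5.76)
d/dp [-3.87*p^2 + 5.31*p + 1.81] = 5.31 - 7.74*p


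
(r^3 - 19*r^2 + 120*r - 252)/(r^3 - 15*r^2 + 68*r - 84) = (r - 6)/(r - 2)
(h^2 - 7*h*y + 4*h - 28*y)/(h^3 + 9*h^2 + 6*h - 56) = (h - 7*y)/(h^2 + 5*h - 14)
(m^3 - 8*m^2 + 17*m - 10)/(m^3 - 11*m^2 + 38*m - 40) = (m - 1)/(m - 4)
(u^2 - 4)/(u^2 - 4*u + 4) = (u + 2)/(u - 2)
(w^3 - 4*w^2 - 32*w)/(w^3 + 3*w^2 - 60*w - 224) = w/(w + 7)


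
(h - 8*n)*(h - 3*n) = h^2 - 11*h*n + 24*n^2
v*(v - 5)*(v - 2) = v^3 - 7*v^2 + 10*v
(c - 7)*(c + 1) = c^2 - 6*c - 7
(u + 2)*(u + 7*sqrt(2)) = u^2 + 2*u + 7*sqrt(2)*u + 14*sqrt(2)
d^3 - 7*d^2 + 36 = (d - 6)*(d - 3)*(d + 2)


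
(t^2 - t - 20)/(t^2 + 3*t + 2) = (t^2 - t - 20)/(t^2 + 3*t + 2)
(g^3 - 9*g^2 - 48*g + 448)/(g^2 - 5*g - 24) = (g^2 - g - 56)/(g + 3)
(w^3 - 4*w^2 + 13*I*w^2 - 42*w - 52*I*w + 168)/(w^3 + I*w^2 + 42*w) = (w^2 + 2*w*(-2 + 3*I) - 24*I)/(w*(w - 6*I))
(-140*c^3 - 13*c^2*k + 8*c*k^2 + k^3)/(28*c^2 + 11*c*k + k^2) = (-20*c^2 + c*k + k^2)/(4*c + k)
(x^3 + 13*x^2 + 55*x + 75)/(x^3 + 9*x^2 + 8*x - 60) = (x^2 + 8*x + 15)/(x^2 + 4*x - 12)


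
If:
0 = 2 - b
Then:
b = 2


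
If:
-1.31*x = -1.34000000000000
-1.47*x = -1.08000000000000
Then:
No Solution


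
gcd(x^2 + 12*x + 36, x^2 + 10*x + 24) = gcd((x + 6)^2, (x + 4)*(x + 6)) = x + 6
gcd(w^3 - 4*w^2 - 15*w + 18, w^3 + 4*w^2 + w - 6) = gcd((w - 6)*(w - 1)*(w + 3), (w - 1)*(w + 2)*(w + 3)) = w^2 + 2*w - 3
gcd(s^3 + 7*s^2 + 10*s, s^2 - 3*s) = s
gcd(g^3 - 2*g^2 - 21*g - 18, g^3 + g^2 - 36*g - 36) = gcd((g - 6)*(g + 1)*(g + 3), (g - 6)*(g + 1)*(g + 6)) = g^2 - 5*g - 6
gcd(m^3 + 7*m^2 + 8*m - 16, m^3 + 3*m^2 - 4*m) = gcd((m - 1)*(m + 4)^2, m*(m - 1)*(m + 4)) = m^2 + 3*m - 4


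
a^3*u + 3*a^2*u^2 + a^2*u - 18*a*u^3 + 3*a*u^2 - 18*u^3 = (a - 3*u)*(a + 6*u)*(a*u + u)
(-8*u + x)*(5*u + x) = -40*u^2 - 3*u*x + x^2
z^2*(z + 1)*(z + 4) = z^4 + 5*z^3 + 4*z^2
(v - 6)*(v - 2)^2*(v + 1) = v^4 - 9*v^3 + 18*v^2 + 4*v - 24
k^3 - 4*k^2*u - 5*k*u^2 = k*(k - 5*u)*(k + u)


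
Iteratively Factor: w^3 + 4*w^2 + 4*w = (w)*(w^2 + 4*w + 4) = w*(w + 2)*(w + 2)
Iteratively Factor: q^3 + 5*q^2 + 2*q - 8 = (q + 4)*(q^2 + q - 2) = (q + 2)*(q + 4)*(q - 1)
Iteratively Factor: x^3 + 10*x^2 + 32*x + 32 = (x + 4)*(x^2 + 6*x + 8) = (x + 2)*(x + 4)*(x + 4)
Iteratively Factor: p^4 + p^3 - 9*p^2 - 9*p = (p)*(p^3 + p^2 - 9*p - 9) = p*(p + 3)*(p^2 - 2*p - 3) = p*(p + 1)*(p + 3)*(p - 3)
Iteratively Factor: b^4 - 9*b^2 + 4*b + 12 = (b + 3)*(b^3 - 3*b^2 + 4) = (b - 2)*(b + 3)*(b^2 - b - 2) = (b - 2)*(b + 1)*(b + 3)*(b - 2)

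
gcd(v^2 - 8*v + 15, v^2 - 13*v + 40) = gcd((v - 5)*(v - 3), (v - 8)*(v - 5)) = v - 5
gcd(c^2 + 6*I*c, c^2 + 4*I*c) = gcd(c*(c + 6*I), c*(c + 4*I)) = c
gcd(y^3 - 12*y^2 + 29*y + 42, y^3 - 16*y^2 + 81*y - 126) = y^2 - 13*y + 42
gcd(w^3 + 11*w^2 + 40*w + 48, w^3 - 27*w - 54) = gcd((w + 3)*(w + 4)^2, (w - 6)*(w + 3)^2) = w + 3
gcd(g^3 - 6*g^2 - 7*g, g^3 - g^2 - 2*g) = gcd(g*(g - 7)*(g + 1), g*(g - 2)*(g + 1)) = g^2 + g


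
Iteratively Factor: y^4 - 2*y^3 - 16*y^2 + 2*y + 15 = (y - 5)*(y^3 + 3*y^2 - y - 3) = (y - 5)*(y + 3)*(y^2 - 1) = (y - 5)*(y + 1)*(y + 3)*(y - 1)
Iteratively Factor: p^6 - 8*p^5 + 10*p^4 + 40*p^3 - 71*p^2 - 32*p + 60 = (p - 1)*(p^5 - 7*p^4 + 3*p^3 + 43*p^2 - 28*p - 60) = (p - 3)*(p - 1)*(p^4 - 4*p^3 - 9*p^2 + 16*p + 20) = (p - 5)*(p - 3)*(p - 1)*(p^3 + p^2 - 4*p - 4) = (p - 5)*(p - 3)*(p - 1)*(p + 2)*(p^2 - p - 2) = (p - 5)*(p - 3)*(p - 2)*(p - 1)*(p + 2)*(p + 1)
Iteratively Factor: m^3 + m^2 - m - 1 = (m + 1)*(m^2 - 1) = (m - 1)*(m + 1)*(m + 1)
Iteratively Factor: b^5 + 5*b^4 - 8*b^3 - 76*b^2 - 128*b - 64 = (b + 1)*(b^4 + 4*b^3 - 12*b^2 - 64*b - 64) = (b + 1)*(b + 2)*(b^3 + 2*b^2 - 16*b - 32) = (b + 1)*(b + 2)*(b + 4)*(b^2 - 2*b - 8) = (b - 4)*(b + 1)*(b + 2)*(b + 4)*(b + 2)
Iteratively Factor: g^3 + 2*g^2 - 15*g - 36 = (g + 3)*(g^2 - g - 12) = (g + 3)^2*(g - 4)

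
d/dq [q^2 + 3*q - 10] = 2*q + 3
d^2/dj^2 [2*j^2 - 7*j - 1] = 4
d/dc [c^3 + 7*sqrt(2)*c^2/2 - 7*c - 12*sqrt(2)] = 3*c^2 + 7*sqrt(2)*c - 7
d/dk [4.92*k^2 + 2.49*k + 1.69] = 9.84*k + 2.49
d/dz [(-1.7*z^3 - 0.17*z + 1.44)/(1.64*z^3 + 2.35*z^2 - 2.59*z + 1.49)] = (-3.995*z^4 + 9.3636*z^3 - 14.2843*z^2 - 6.768*z + 3.4763)/(2.6896*z^6 + 7.708*z^5 - 2.9727*z^4 - 7.2858*z^3 + 13.7111*z^2 - 7.7182*z + 2.2201)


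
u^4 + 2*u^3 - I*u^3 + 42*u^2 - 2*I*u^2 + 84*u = u*(u + 2)*(u - 7*I)*(u + 6*I)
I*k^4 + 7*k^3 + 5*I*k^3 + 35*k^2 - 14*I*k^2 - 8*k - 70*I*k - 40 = (k + 5)*(k - 4*I)*(k - 2*I)*(I*k + 1)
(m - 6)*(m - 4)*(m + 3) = m^3 - 7*m^2 - 6*m + 72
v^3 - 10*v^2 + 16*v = v*(v - 8)*(v - 2)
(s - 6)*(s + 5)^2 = s^3 + 4*s^2 - 35*s - 150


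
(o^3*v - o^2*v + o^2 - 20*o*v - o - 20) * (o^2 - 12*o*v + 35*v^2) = o^5*v - 12*o^4*v^2 - o^4*v + o^4 + 35*o^3*v^3 + 12*o^3*v^2 - 32*o^3*v - o^3 - 35*o^2*v^3 + 275*o^2*v^2 + 12*o^2*v - 20*o^2 - 700*o*v^3 - 35*o*v^2 + 240*o*v - 700*v^2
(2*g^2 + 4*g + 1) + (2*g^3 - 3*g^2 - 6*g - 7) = 2*g^3 - g^2 - 2*g - 6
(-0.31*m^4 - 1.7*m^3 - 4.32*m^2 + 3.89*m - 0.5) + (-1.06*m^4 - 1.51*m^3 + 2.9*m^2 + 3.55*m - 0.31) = -1.37*m^4 - 3.21*m^3 - 1.42*m^2 + 7.44*m - 0.81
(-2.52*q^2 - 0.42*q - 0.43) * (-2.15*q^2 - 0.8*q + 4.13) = 5.418*q^4 + 2.919*q^3 - 9.1471*q^2 - 1.3906*q - 1.7759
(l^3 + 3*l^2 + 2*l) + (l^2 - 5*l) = l^3 + 4*l^2 - 3*l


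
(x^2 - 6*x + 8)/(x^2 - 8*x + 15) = (x^2 - 6*x + 8)/(x^2 - 8*x + 15)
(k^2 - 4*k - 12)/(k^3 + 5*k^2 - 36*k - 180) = (k + 2)/(k^2 + 11*k + 30)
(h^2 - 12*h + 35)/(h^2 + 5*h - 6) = (h^2 - 12*h + 35)/(h^2 + 5*h - 6)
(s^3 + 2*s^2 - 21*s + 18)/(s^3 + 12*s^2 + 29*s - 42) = (s - 3)/(s + 7)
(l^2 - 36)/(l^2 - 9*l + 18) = (l + 6)/(l - 3)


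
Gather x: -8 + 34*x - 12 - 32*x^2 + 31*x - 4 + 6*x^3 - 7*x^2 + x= 6*x^3 - 39*x^2 + 66*x - 24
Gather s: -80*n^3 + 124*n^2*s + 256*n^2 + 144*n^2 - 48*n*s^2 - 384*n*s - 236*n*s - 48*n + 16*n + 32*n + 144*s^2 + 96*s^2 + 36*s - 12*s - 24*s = -80*n^3 + 400*n^2 + s^2*(240 - 48*n) + s*(124*n^2 - 620*n)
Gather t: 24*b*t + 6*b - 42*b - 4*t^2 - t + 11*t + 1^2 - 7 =-36*b - 4*t^2 + t*(24*b + 10) - 6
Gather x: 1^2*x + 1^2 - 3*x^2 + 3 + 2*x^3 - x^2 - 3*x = 2*x^3 - 4*x^2 - 2*x + 4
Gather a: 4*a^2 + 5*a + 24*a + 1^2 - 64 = 4*a^2 + 29*a - 63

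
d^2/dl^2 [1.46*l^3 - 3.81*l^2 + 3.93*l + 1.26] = 8.76*l - 7.62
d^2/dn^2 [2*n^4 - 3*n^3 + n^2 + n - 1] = 24*n^2 - 18*n + 2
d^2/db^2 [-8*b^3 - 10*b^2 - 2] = -48*b - 20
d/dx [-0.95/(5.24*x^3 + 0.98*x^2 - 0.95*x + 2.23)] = (14.934*x^2 + 1.862*x - 0.9025)/(5.24*x^3 + 0.98*x^2 - 0.95*x + 2.23)^2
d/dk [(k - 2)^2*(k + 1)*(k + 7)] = 4*k^3 + 12*k^2 - 42*k + 4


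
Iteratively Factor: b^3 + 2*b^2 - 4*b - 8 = (b + 2)*(b^2 - 4) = (b - 2)*(b + 2)*(b + 2)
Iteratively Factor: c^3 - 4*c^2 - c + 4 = (c - 4)*(c^2 - 1) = (c - 4)*(c + 1)*(c - 1)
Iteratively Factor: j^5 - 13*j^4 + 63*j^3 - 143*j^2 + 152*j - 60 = (j - 1)*(j^4 - 12*j^3 + 51*j^2 - 92*j + 60) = (j - 2)*(j - 1)*(j^3 - 10*j^2 + 31*j - 30) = (j - 5)*(j - 2)*(j - 1)*(j^2 - 5*j + 6) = (j - 5)*(j - 3)*(j - 2)*(j - 1)*(j - 2)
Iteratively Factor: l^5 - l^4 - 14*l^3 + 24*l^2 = (l - 2)*(l^4 + l^3 - 12*l^2) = (l - 3)*(l - 2)*(l^3 + 4*l^2) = (l - 3)*(l - 2)*(l + 4)*(l^2) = l*(l - 3)*(l - 2)*(l + 4)*(l)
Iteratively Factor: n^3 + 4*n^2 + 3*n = (n + 3)*(n^2 + n) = (n + 1)*(n + 3)*(n)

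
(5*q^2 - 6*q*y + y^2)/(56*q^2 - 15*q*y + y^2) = (5*q^2 - 6*q*y + y^2)/(56*q^2 - 15*q*y + y^2)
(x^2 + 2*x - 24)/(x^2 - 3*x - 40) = (-x^2 - 2*x + 24)/(-x^2 + 3*x + 40)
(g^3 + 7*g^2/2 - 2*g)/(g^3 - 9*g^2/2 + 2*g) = (g + 4)/(g - 4)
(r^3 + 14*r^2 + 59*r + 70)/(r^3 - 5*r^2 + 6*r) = (r^3 + 14*r^2 + 59*r + 70)/(r*(r^2 - 5*r + 6))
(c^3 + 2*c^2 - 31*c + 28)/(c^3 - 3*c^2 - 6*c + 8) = (c + 7)/(c + 2)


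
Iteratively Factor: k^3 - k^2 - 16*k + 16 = (k - 4)*(k^2 + 3*k - 4) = (k - 4)*(k - 1)*(k + 4)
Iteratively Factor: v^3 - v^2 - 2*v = (v + 1)*(v^2 - 2*v) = v*(v + 1)*(v - 2)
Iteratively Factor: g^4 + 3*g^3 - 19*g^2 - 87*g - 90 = (g + 3)*(g^3 - 19*g - 30) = (g + 2)*(g + 3)*(g^2 - 2*g - 15) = (g + 2)*(g + 3)^2*(g - 5)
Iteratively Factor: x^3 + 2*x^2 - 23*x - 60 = (x + 3)*(x^2 - x - 20) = (x + 3)*(x + 4)*(x - 5)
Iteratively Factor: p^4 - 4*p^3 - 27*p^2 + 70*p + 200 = (p - 5)*(p^3 + p^2 - 22*p - 40) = (p - 5)^2*(p^2 + 6*p + 8) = (p - 5)^2*(p + 2)*(p + 4)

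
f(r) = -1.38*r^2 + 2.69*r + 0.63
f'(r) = 2.69 - 2.76*r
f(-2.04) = -10.60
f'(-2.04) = 8.32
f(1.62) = 1.37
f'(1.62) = -1.78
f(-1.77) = -8.45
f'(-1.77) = 7.58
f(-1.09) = -3.94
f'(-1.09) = 5.70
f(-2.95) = -19.31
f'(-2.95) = 10.83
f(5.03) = -20.75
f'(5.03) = -11.19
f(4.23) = -12.68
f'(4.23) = -8.98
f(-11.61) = -216.61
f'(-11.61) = 34.73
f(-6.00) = -65.19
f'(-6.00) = 19.25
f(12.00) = -165.81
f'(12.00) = -30.43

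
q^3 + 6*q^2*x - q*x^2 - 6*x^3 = (q - x)*(q + x)*(q + 6*x)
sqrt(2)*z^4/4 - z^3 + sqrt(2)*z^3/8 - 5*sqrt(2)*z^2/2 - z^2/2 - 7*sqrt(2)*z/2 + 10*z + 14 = (z/2 + 1)*(z - 7/2)*(z - 2*sqrt(2))*(sqrt(2)*z/2 + sqrt(2))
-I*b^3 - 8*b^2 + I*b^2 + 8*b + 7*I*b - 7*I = (b - 7*I)*(b - I)*(-I*b + I)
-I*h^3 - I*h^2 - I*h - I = (h + 1)*(h - I)*(-I*h + 1)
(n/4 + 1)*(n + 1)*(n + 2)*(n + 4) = n^4/4 + 11*n^3/4 + 21*n^2/2 + 16*n + 8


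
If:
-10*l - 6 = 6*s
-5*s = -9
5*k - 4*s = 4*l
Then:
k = 12/125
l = -42/25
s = 9/5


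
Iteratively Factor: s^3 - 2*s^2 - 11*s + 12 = (s - 1)*(s^2 - s - 12) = (s - 1)*(s + 3)*(s - 4)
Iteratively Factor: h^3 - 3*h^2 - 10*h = (h + 2)*(h^2 - 5*h) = (h - 5)*(h + 2)*(h)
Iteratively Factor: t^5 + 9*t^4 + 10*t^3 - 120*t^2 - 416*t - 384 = (t - 4)*(t^4 + 13*t^3 + 62*t^2 + 128*t + 96) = (t - 4)*(t + 2)*(t^3 + 11*t^2 + 40*t + 48) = (t - 4)*(t + 2)*(t + 4)*(t^2 + 7*t + 12) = (t - 4)*(t + 2)*(t + 4)^2*(t + 3)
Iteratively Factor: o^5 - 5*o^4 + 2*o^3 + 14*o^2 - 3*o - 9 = (o - 3)*(o^4 - 2*o^3 - 4*o^2 + 2*o + 3) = (o - 3)^2*(o^3 + o^2 - o - 1) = (o - 3)^2*(o + 1)*(o^2 - 1) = (o - 3)^2*(o + 1)^2*(o - 1)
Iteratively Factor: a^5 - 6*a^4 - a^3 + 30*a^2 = (a - 5)*(a^4 - a^3 - 6*a^2) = a*(a - 5)*(a^3 - a^2 - 6*a) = a*(a - 5)*(a - 3)*(a^2 + 2*a) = a^2*(a - 5)*(a - 3)*(a + 2)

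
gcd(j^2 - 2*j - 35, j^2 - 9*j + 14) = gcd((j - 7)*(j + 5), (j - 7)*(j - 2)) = j - 7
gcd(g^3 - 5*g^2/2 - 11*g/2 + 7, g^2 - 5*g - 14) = g + 2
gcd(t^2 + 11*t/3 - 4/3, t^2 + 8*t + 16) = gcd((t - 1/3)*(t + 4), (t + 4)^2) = t + 4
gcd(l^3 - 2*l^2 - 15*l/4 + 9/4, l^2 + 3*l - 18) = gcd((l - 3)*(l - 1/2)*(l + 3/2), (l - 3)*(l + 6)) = l - 3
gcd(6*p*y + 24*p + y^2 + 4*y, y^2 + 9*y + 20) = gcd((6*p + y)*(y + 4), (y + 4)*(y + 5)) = y + 4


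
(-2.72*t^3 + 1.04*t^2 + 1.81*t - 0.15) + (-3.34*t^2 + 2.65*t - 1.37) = -2.72*t^3 - 2.3*t^2 + 4.46*t - 1.52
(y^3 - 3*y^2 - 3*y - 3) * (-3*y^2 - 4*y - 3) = -3*y^5 + 5*y^4 + 18*y^3 + 30*y^2 + 21*y + 9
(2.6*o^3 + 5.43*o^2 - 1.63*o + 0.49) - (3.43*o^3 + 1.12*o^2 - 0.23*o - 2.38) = -0.83*o^3 + 4.31*o^2 - 1.4*o + 2.87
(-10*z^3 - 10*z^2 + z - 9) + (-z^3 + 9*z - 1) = -11*z^3 - 10*z^2 + 10*z - 10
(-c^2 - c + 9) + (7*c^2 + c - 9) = 6*c^2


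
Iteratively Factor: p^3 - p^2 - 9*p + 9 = (p - 1)*(p^2 - 9) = (p - 1)*(p + 3)*(p - 3)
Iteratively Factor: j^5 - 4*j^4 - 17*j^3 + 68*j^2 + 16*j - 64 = (j - 1)*(j^4 - 3*j^3 - 20*j^2 + 48*j + 64) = (j - 1)*(j + 1)*(j^3 - 4*j^2 - 16*j + 64) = (j - 4)*(j - 1)*(j + 1)*(j^2 - 16) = (j - 4)^2*(j - 1)*(j + 1)*(j + 4)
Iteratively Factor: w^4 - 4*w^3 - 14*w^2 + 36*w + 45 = (w + 3)*(w^3 - 7*w^2 + 7*w + 15) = (w + 1)*(w + 3)*(w^2 - 8*w + 15) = (w - 3)*(w + 1)*(w + 3)*(w - 5)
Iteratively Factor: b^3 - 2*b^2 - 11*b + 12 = (b - 4)*(b^2 + 2*b - 3) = (b - 4)*(b - 1)*(b + 3)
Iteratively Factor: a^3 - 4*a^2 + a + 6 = (a + 1)*(a^2 - 5*a + 6) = (a - 3)*(a + 1)*(a - 2)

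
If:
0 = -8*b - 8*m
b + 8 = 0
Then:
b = -8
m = 8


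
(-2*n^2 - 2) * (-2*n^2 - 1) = 4*n^4 + 6*n^2 + 2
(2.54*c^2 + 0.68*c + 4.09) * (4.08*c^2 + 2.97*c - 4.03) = 10.3632*c^4 + 10.3182*c^3 + 8.4706*c^2 + 9.4069*c - 16.4827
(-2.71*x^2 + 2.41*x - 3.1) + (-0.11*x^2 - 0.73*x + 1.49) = -2.82*x^2 + 1.68*x - 1.61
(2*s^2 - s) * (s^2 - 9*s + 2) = 2*s^4 - 19*s^3 + 13*s^2 - 2*s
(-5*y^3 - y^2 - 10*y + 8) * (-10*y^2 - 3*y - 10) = 50*y^5 + 25*y^4 + 153*y^3 - 40*y^2 + 76*y - 80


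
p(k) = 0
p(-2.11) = 0.00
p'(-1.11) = 0.00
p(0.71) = 0.00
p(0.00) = 0.00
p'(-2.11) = 0.00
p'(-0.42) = 0.00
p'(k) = 0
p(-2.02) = 0.00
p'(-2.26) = 0.00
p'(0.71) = 0.00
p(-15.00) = 0.00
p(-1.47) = 0.00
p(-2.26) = 0.00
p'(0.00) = 0.00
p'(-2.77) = 0.00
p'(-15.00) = 0.00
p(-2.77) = 0.00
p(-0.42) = 0.00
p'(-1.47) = 0.00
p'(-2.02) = 0.00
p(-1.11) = 0.00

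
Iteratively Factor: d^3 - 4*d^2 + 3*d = (d - 3)*(d^2 - d) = (d - 3)*(d - 1)*(d)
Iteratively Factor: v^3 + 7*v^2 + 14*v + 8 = (v + 2)*(v^2 + 5*v + 4) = (v + 1)*(v + 2)*(v + 4)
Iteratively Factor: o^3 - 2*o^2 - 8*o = (o)*(o^2 - 2*o - 8) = o*(o - 4)*(o + 2)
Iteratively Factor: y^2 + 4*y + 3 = (y + 1)*(y + 3)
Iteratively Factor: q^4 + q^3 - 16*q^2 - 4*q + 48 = (q - 2)*(q^3 + 3*q^2 - 10*q - 24) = (q - 2)*(q + 4)*(q^2 - q - 6) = (q - 2)*(q + 2)*(q + 4)*(q - 3)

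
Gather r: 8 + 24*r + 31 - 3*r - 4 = 21*r + 35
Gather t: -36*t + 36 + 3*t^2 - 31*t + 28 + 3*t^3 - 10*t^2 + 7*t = 3*t^3 - 7*t^2 - 60*t + 64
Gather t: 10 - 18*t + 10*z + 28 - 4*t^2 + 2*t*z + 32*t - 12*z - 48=-4*t^2 + t*(2*z + 14) - 2*z - 10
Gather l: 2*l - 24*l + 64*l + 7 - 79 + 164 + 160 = 42*l + 252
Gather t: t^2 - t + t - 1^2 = t^2 - 1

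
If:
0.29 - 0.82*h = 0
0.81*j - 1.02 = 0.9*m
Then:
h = 0.35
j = 1.11111111111111*m + 1.25925925925926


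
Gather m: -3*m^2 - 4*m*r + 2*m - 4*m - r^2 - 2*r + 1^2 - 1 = -3*m^2 + m*(-4*r - 2) - r^2 - 2*r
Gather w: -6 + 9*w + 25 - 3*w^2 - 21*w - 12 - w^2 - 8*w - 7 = -4*w^2 - 20*w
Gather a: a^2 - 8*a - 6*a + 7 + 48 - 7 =a^2 - 14*a + 48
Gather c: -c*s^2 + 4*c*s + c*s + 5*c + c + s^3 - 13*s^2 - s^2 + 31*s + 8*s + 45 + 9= c*(-s^2 + 5*s + 6) + s^3 - 14*s^2 + 39*s + 54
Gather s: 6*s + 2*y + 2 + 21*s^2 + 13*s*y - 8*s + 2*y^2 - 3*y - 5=21*s^2 + s*(13*y - 2) + 2*y^2 - y - 3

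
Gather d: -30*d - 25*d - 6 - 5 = -55*d - 11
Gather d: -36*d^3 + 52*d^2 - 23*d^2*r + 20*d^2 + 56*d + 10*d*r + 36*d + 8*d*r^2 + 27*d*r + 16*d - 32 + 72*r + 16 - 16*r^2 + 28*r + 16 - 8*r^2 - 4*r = -36*d^3 + d^2*(72 - 23*r) + d*(8*r^2 + 37*r + 108) - 24*r^2 + 96*r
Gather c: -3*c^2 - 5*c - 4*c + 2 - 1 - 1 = -3*c^2 - 9*c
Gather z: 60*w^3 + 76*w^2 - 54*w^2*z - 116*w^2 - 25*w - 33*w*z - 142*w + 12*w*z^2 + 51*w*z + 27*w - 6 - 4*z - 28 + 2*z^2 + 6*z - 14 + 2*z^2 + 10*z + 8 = 60*w^3 - 40*w^2 - 140*w + z^2*(12*w + 4) + z*(-54*w^2 + 18*w + 12) - 40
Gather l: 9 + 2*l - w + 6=2*l - w + 15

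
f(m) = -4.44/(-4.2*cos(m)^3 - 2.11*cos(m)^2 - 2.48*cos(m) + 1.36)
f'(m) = -4.44*(-12.6*sin(m)*cos(m)^2 - 4.22*sin(m)*cos(m) - 2.48*sin(m))/(-4.2*cos(m)^3 - 2.11*cos(m)^2 - 2.48*cos(m) + 1.36)^2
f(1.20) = 285.95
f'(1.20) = 97209.12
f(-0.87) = 1.98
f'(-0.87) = -7.04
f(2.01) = -1.88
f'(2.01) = 2.15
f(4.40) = -2.17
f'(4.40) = -2.40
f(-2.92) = -0.78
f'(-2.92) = -0.31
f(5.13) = 16.26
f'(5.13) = -340.82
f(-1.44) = -4.48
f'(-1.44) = -14.53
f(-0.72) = 1.28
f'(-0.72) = -3.09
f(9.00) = -0.88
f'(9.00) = 0.65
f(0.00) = 0.60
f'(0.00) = 0.00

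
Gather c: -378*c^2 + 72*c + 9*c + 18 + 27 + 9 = -378*c^2 + 81*c + 54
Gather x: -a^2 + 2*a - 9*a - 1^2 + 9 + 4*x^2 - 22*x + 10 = -a^2 - 7*a + 4*x^2 - 22*x + 18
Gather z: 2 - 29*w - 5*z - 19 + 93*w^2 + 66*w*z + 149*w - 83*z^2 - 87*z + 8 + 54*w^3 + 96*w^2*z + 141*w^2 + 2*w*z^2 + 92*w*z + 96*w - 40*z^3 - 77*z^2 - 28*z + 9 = 54*w^3 + 234*w^2 + 216*w - 40*z^3 + z^2*(2*w - 160) + z*(96*w^2 + 158*w - 120)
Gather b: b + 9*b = 10*b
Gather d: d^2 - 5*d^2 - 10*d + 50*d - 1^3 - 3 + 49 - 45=-4*d^2 + 40*d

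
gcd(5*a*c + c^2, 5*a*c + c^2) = 5*a*c + c^2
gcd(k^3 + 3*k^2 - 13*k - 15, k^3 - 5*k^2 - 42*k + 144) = k - 3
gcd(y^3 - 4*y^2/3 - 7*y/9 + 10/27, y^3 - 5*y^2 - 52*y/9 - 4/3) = y + 2/3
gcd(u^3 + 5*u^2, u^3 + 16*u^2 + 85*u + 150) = u + 5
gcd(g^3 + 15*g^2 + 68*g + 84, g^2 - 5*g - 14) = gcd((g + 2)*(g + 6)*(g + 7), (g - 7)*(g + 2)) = g + 2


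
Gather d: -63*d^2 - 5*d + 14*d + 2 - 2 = -63*d^2 + 9*d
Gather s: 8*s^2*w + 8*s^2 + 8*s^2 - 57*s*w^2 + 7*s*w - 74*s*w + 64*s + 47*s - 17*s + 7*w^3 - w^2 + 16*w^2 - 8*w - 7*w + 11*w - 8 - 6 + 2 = s^2*(8*w + 16) + s*(-57*w^2 - 67*w + 94) + 7*w^3 + 15*w^2 - 4*w - 12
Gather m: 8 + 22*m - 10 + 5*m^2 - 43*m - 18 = 5*m^2 - 21*m - 20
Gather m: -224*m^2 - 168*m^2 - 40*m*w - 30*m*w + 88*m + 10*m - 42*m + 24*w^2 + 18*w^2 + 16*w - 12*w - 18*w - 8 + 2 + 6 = -392*m^2 + m*(56 - 70*w) + 42*w^2 - 14*w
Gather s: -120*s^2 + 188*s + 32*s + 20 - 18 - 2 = -120*s^2 + 220*s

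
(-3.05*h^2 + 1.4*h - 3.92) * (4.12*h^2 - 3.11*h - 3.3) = -12.566*h^4 + 15.2535*h^3 - 10.4394*h^2 + 7.5712*h + 12.936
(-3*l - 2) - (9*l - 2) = -12*l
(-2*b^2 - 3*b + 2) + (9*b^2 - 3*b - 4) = 7*b^2 - 6*b - 2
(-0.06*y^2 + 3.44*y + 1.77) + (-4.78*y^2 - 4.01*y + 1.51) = -4.84*y^2 - 0.57*y + 3.28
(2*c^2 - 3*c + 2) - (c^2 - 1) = c^2 - 3*c + 3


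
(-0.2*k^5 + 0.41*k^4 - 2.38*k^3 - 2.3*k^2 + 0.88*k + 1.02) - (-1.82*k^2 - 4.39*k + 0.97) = -0.2*k^5 + 0.41*k^4 - 2.38*k^3 - 0.48*k^2 + 5.27*k + 0.05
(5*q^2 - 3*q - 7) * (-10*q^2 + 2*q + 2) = -50*q^4 + 40*q^3 + 74*q^2 - 20*q - 14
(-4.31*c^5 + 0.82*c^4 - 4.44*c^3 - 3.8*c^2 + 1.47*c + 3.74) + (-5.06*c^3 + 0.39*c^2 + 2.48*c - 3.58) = -4.31*c^5 + 0.82*c^4 - 9.5*c^3 - 3.41*c^2 + 3.95*c + 0.16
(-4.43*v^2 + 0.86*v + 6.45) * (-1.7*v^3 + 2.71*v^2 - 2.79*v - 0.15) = 7.531*v^5 - 13.4673*v^4 + 3.7253*v^3 + 15.7446*v^2 - 18.1245*v - 0.9675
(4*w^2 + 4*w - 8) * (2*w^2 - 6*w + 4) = 8*w^4 - 16*w^3 - 24*w^2 + 64*w - 32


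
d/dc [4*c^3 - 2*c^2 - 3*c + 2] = 12*c^2 - 4*c - 3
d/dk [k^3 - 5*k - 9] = 3*k^2 - 5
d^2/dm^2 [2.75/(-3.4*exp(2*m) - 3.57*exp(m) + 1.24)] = (-2.75*(6.8*exp(m) + 3.57)*(13.6*exp(m) + 7.14)*exp(m) + (37.4*exp(m) + 9.8175)*(3.4*exp(2*m) + 3.57*exp(m) - 1.24))*exp(m)/(3.4*exp(2*m) + 3.57*exp(m) - 1.24)^3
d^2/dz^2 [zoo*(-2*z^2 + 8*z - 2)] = zoo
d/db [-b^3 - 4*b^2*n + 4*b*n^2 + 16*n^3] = -3*b^2 - 8*b*n + 4*n^2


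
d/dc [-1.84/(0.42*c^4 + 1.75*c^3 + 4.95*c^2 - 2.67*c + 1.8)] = (3.0912*c^3 + 9.66*c^2 + 18.216*c - 4.9128)/(0.42*c^4 + 1.75*c^3 + 4.95*c^2 - 2.67*c + 1.8)^2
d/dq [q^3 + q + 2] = 3*q^2 + 1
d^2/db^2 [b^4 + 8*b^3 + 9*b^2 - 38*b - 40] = 12*b^2 + 48*b + 18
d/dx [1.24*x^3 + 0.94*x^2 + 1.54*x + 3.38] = 3.72*x^2 + 1.88*x + 1.54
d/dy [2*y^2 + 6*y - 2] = 4*y + 6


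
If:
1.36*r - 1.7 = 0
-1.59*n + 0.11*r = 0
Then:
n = 0.09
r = 1.25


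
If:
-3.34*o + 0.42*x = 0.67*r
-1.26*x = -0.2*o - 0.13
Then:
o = 6.3*x - 0.65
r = 3.24029850746269 - 30.7791044776119*x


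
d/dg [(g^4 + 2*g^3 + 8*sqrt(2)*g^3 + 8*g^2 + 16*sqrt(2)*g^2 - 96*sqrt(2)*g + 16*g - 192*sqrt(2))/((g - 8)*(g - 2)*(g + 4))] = (g^6 - 12*g^5 - 92*g^4 - 64*sqrt(2)*g^4 - 192*sqrt(2)*g^3 + 128*g^3 + 288*g^2 + 1152*sqrt(2)*g^2 - 256*sqrt(2)*g + 1024*g - 10752*sqrt(2) + 1024)/(g^6 - 12*g^5 - 12*g^4 + 416*g^3 - 192*g^2 - 3072*g + 4096)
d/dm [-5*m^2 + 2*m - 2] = 2 - 10*m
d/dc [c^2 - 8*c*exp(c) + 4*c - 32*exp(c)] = -8*c*exp(c) + 2*c - 40*exp(c) + 4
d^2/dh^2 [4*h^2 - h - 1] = 8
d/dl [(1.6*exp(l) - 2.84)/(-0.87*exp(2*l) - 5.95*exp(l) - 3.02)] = (1.392*exp(2*l) - 4.9416*exp(l) - 21.73)*exp(l)/(0.7569*exp(4*l) + 10.353*exp(3*l) + 40.6573*exp(2*l) + 35.938*exp(l) + 9.1204)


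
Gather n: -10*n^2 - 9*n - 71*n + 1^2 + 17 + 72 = -10*n^2 - 80*n + 90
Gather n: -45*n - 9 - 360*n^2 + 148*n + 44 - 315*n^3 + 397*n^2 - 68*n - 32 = -315*n^3 + 37*n^2 + 35*n + 3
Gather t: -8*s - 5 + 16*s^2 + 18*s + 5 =16*s^2 + 10*s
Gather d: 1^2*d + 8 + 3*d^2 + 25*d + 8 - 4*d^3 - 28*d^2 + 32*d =-4*d^3 - 25*d^2 + 58*d + 16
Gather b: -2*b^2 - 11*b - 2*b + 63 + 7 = -2*b^2 - 13*b + 70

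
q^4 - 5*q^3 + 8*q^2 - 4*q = q*(q - 2)^2*(q - 1)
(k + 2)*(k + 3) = k^2 + 5*k + 6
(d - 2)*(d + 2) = d^2 - 4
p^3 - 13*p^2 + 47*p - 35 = (p - 7)*(p - 5)*(p - 1)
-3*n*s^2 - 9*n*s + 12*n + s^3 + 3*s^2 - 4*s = (-3*n + s)*(s - 1)*(s + 4)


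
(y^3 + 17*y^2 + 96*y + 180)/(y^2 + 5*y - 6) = (y^2 + 11*y + 30)/(y - 1)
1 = 1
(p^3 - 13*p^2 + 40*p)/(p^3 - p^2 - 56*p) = (p - 5)/(p + 7)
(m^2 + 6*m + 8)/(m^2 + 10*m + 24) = (m + 2)/(m + 6)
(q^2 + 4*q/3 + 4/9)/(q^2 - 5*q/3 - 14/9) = (3*q + 2)/(3*q - 7)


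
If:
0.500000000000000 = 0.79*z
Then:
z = 0.63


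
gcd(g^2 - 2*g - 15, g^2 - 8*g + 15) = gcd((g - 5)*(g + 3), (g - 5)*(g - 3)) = g - 5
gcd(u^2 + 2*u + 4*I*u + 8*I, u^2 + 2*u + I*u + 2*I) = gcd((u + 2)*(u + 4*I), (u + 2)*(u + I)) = u + 2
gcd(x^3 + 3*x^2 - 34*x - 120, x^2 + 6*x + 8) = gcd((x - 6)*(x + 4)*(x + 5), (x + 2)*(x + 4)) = x + 4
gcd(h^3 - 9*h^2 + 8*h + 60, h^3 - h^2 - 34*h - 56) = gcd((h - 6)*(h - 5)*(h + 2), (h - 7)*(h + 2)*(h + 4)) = h + 2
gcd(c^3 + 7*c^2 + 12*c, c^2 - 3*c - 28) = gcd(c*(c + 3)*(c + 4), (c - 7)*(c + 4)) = c + 4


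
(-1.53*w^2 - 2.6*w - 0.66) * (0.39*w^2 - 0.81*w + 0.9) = -0.5967*w^4 + 0.2253*w^3 + 0.4716*w^2 - 1.8054*w - 0.594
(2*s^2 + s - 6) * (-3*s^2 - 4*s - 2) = -6*s^4 - 11*s^3 + 10*s^2 + 22*s + 12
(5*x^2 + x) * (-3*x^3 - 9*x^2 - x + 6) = -15*x^5 - 48*x^4 - 14*x^3 + 29*x^2 + 6*x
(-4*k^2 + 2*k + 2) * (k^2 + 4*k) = -4*k^4 - 14*k^3 + 10*k^2 + 8*k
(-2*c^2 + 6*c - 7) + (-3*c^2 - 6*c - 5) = -5*c^2 - 12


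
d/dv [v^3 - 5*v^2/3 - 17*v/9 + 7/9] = 3*v^2 - 10*v/3 - 17/9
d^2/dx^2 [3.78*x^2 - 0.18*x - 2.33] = 7.56000000000000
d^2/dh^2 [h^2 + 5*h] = 2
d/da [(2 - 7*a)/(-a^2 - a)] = (-7*a^2 + 4*a + 2)/(a^2*(a^2 + 2*a + 1))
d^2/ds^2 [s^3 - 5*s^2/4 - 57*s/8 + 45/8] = 6*s - 5/2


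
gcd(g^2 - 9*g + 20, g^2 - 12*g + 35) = g - 5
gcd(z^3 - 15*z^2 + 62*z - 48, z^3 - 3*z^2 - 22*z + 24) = z^2 - 7*z + 6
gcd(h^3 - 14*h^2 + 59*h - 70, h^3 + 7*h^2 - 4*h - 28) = h - 2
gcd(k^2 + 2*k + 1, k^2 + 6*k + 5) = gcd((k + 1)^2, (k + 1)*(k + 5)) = k + 1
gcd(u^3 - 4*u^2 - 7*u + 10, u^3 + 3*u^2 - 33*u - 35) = u - 5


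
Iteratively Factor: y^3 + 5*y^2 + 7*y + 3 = (y + 3)*(y^2 + 2*y + 1) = (y + 1)*(y + 3)*(y + 1)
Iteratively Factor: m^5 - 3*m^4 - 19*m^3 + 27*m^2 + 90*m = (m + 3)*(m^4 - 6*m^3 - m^2 + 30*m) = (m + 2)*(m + 3)*(m^3 - 8*m^2 + 15*m) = (m - 5)*(m + 2)*(m + 3)*(m^2 - 3*m) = m*(m - 5)*(m + 2)*(m + 3)*(m - 3)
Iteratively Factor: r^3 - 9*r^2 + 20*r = (r)*(r^2 - 9*r + 20) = r*(r - 4)*(r - 5)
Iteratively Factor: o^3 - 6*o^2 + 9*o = (o)*(o^2 - 6*o + 9) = o*(o - 3)*(o - 3)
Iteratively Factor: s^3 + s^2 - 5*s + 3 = (s + 3)*(s^2 - 2*s + 1) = (s - 1)*(s + 3)*(s - 1)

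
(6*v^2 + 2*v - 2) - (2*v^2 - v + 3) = 4*v^2 + 3*v - 5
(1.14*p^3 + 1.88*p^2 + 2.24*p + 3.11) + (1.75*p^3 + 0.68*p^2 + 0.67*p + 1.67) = 2.89*p^3 + 2.56*p^2 + 2.91*p + 4.78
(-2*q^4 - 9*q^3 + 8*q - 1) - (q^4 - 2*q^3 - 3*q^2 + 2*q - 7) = -3*q^4 - 7*q^3 + 3*q^2 + 6*q + 6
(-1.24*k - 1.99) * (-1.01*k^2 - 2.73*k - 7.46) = 1.2524*k^3 + 5.3951*k^2 + 14.6831*k + 14.8454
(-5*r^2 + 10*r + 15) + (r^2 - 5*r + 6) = -4*r^2 + 5*r + 21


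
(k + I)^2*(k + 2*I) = k^3 + 4*I*k^2 - 5*k - 2*I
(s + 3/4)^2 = s^2 + 3*s/2 + 9/16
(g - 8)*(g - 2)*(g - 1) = g^3 - 11*g^2 + 26*g - 16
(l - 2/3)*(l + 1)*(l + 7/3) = l^3 + 8*l^2/3 + l/9 - 14/9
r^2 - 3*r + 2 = (r - 2)*(r - 1)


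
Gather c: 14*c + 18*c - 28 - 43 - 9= 32*c - 80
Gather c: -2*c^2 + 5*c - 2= -2*c^2 + 5*c - 2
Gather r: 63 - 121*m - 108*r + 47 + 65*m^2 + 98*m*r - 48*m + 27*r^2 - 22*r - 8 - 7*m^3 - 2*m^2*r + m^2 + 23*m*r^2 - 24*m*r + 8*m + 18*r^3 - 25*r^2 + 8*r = -7*m^3 + 66*m^2 - 161*m + 18*r^3 + r^2*(23*m + 2) + r*(-2*m^2 + 74*m - 122) + 102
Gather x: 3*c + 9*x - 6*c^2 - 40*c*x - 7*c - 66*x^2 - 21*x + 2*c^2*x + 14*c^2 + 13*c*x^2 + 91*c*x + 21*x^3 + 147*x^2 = 8*c^2 - 4*c + 21*x^3 + x^2*(13*c + 81) + x*(2*c^2 + 51*c - 12)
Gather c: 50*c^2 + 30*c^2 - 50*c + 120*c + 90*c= 80*c^2 + 160*c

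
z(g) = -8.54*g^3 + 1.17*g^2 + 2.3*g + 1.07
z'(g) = -25.62*g^2 + 2.34*g + 2.3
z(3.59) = -370.73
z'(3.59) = -319.49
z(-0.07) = 0.92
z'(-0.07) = 2.01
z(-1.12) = 11.96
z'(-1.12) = -32.46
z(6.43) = -2206.11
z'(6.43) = -1041.91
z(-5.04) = 1112.52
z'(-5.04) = -660.28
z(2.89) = -188.65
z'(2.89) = -204.92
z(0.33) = 1.65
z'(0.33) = 0.28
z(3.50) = -342.70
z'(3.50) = -303.36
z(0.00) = 1.07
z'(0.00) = 2.30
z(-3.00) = 235.28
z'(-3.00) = -235.30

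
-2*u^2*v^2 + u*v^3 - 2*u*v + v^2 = v*(-2*u + v)*(u*v + 1)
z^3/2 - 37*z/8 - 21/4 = (z/2 + 1)*(z - 7/2)*(z + 3/2)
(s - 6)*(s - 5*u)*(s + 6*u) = s^3 + s^2*u - 6*s^2 - 30*s*u^2 - 6*s*u + 180*u^2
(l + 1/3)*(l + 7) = l^2 + 22*l/3 + 7/3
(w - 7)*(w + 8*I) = w^2 - 7*w + 8*I*w - 56*I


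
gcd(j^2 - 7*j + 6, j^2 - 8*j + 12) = j - 6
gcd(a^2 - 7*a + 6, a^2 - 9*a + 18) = a - 6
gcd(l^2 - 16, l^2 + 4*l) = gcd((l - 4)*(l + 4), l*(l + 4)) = l + 4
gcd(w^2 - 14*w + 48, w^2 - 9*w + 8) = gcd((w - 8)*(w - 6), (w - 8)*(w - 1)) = w - 8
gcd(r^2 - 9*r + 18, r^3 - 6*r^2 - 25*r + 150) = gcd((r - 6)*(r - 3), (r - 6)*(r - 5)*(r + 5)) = r - 6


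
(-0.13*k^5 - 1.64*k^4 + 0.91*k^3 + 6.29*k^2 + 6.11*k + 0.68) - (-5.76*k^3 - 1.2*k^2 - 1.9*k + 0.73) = -0.13*k^5 - 1.64*k^4 + 6.67*k^3 + 7.49*k^2 + 8.01*k - 0.0499999999999999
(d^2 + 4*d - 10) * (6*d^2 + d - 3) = 6*d^4 + 25*d^3 - 59*d^2 - 22*d + 30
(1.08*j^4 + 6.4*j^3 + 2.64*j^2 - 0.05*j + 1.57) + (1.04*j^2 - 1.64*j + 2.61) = 1.08*j^4 + 6.4*j^3 + 3.68*j^2 - 1.69*j + 4.18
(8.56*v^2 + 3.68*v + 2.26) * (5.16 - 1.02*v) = -8.7312*v^3 + 40.416*v^2 + 16.6836*v + 11.6616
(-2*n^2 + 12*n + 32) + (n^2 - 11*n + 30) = -n^2 + n + 62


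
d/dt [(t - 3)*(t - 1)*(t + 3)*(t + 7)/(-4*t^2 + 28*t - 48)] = (-2*t^3 + 3*t^2 + 72*t + 23)/(4*(t^2 - 8*t + 16))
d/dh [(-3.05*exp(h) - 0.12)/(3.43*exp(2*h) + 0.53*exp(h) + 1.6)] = (10.4615*exp(2*h) + 0.8232*exp(h) - 4.8164)*exp(h)/(11.7649*exp(4*h) + 3.6358*exp(3*h) + 11.2569*exp(2*h) + 1.696*exp(h) + 2.56)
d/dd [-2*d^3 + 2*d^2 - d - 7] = -6*d^2 + 4*d - 1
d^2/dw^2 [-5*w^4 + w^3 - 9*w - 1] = 6*w*(1 - 10*w)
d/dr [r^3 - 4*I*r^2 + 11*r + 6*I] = 3*r^2 - 8*I*r + 11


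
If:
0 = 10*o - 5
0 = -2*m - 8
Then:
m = -4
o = 1/2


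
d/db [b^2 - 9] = 2*b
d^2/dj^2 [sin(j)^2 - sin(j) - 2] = sin(j) + 2*cos(2*j)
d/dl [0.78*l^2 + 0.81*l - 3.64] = 1.56*l + 0.81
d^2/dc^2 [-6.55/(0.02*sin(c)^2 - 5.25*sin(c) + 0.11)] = (0.01048*sin(c)^4 - 2.06325*sin(c)^3 + 180.461015*sin(c)^2 + 7.909125*sin(c) - 361.03993)/(0.02*sin(c)^2 - 5.25*sin(c) + 0.11)^3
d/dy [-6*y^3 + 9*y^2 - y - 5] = -18*y^2 + 18*y - 1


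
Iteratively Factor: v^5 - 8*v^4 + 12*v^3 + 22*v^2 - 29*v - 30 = (v - 3)*(v^4 - 5*v^3 - 3*v^2 + 13*v + 10) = (v - 5)*(v - 3)*(v^3 - 3*v - 2) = (v - 5)*(v - 3)*(v + 1)*(v^2 - v - 2) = (v - 5)*(v - 3)*(v + 1)^2*(v - 2)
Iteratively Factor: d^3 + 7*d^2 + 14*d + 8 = (d + 2)*(d^2 + 5*d + 4) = (d + 1)*(d + 2)*(d + 4)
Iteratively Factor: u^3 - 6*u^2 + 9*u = (u - 3)*(u^2 - 3*u) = (u - 3)^2*(u)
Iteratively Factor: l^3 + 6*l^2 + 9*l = (l + 3)*(l^2 + 3*l) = l*(l + 3)*(l + 3)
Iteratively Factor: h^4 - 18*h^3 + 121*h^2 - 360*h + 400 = (h - 5)*(h^3 - 13*h^2 + 56*h - 80) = (h - 5)*(h - 4)*(h^2 - 9*h + 20) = (h - 5)^2*(h - 4)*(h - 4)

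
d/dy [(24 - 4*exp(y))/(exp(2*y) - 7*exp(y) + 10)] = 4*((exp(y) - 6)*(2*exp(y) - 7) - exp(2*y) + 7*exp(y) - 10)*exp(y)/(exp(2*y) - 7*exp(y) + 10)^2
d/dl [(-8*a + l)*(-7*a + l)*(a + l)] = 41*a^2 - 28*a*l + 3*l^2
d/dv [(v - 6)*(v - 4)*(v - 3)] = 3*v^2 - 26*v + 54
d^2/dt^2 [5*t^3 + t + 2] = 30*t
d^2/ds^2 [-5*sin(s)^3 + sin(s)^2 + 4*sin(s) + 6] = -sin(s)/4 - 45*sin(3*s)/4 + 2*cos(2*s)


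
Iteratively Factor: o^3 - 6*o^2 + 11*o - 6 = (o - 2)*(o^2 - 4*o + 3) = (o - 2)*(o - 1)*(o - 3)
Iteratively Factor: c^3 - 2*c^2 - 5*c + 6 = (c - 3)*(c^2 + c - 2) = (c - 3)*(c - 1)*(c + 2)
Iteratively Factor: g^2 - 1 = (g - 1)*(g + 1)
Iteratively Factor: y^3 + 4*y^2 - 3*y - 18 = (y + 3)*(y^2 + y - 6) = (y - 2)*(y + 3)*(y + 3)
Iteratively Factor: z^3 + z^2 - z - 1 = (z + 1)*(z^2 - 1) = (z + 1)^2*(z - 1)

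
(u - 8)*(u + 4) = u^2 - 4*u - 32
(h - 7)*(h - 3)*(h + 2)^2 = h^4 - 6*h^3 - 15*h^2 + 44*h + 84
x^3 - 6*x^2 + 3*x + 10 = (x - 5)*(x - 2)*(x + 1)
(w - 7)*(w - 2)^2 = w^3 - 11*w^2 + 32*w - 28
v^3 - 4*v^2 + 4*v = v*(v - 2)^2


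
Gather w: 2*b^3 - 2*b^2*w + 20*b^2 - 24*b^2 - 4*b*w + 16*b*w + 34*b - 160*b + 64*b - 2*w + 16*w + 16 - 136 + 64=2*b^3 - 4*b^2 - 62*b + w*(-2*b^2 + 12*b + 14) - 56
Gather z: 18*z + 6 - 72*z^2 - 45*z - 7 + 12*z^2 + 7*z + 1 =-60*z^2 - 20*z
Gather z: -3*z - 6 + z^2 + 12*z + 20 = z^2 + 9*z + 14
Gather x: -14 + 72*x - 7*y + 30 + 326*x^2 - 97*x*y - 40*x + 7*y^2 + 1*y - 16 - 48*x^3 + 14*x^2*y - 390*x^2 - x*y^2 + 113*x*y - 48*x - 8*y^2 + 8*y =-48*x^3 + x^2*(14*y - 64) + x*(-y^2 + 16*y - 16) - y^2 + 2*y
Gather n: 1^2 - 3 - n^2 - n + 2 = -n^2 - n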